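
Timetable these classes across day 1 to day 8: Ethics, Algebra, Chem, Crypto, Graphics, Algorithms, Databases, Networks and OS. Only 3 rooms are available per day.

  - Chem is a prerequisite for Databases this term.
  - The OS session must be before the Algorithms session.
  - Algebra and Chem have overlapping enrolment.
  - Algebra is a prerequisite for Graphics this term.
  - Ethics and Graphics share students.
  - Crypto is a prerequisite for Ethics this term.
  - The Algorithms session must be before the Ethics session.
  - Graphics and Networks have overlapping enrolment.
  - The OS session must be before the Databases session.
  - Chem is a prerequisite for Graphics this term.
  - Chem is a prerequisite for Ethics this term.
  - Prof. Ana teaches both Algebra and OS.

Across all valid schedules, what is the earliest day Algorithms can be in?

Precedence pushes Algorithms to at least day 2; downstream work caps Algorithms at day 7.
Algorithms at day 2 is achievable: Networks -> day 3, Databases -> day 2, Algebra -> day 2, Chem -> day 1, Ethics -> day 3, Graphics -> day 4, OS -> day 1, Algorithms -> day 2, Crypto -> day 1.

day 2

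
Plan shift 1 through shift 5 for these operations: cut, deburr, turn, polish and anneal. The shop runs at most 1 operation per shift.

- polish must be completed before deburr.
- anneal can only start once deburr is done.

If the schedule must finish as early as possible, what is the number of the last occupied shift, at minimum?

The precedence chain requires at least 3 distinct shifts.
With at most 1 per shift and 5 operations, at least 5 shifts are needed.
5 works (last occupied shift: shift 5): for example polish=shift 1, turn=shift 5, deburr=shift 2, anneal=shift 3, cut=shift 4.

5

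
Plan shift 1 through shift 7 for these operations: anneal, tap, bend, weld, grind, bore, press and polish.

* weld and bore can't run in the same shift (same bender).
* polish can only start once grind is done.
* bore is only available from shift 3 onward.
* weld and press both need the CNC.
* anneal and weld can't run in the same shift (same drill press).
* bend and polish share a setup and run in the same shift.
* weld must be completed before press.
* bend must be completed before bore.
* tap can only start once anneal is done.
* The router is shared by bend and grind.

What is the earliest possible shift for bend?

shift 2

Bend must be in the same shift as polish, which can't be before shift 2, so bend is at least shift 2; downstream work caps bend at shift 6.
bend at shift 2 is achievable: bore in shift 3, anneal in shift 1, tap in shift 2, grind in shift 1, bend in shift 2, press in shift 3, weld in shift 2, polish in shift 2.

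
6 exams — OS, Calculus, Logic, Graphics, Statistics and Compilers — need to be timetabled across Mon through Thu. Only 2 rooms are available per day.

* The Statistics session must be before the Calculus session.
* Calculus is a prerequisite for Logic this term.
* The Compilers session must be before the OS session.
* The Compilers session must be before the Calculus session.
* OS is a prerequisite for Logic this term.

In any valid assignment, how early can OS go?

Precedence pushes OS to at least Tue; downstream work caps OS at Wed.
OS at Tue is achievable: Logic in Wed; Graphics in Wed; OS in Tue; Compilers in Mon; Statistics in Mon; Calculus in Tue.

Tue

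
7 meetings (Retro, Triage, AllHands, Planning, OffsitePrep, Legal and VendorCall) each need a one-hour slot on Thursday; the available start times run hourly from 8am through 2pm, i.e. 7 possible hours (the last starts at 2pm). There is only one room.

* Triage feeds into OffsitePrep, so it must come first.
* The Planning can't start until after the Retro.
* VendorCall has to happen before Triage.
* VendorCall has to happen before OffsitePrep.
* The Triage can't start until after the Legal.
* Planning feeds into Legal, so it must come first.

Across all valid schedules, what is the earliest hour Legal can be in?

10am

Precedence pushes Legal to at least 10am; downstream work caps Legal at 12pm.
Legal at 10am is achievable: Planning=9am; Retro=8am; VendorCall=11am; Triage=12pm; AllHands=2pm; OffsitePrep=1pm; Legal=10am.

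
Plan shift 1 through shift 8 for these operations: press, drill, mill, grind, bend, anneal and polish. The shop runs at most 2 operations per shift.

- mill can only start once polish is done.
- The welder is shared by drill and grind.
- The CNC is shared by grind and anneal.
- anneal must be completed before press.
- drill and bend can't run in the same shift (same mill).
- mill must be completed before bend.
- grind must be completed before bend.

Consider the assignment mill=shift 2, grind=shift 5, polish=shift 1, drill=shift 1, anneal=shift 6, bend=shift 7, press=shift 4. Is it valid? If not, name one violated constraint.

Invalid. anneal must be completed before press.

grind must be completed before bend — holds.
anneal must be completed before press — violated.
drill and bend can't run in the same shift (same mill) — holds.
mill must be completed before bend — holds.
The shop runs at most 2 operations per shift — holds.
The CNC is shared by grind and anneal — holds.
mill can only start once polish is done — holds.
The welder is shared by drill and grind — holds.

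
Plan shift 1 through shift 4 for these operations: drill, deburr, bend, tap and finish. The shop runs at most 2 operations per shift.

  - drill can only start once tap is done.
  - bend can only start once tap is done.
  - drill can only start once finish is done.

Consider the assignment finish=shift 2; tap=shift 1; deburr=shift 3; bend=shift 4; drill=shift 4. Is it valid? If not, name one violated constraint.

drill can only start once finish is done — holds.
drill can only start once tap is done — holds.
bend can only start once tap is done — holds.
The shop runs at most 2 operations per shift — holds.

Yes, all constraints hold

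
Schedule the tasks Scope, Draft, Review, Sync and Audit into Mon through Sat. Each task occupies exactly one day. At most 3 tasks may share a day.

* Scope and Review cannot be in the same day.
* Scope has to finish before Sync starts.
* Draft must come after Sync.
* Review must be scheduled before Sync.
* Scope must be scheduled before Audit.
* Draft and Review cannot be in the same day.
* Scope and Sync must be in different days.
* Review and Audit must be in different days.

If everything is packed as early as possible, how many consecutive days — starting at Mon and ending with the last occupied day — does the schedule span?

The precedence chain requires at least 3 distinct days.
With at most 3 per day and 5 tasks, at least 2 days are needed.
Could 3 days be enough, i.e. nothing placed later than Wed? No: Draft must come after Sync (at Mon or later) → {Tue, Wed}; Sync must come before Draft (at Wed or earlier) → {Mon, Tue}; Audit must come after Scope (at Mon or later) → {Tue, Wed}; Scope must come before Audit (at Wed or earlier) → {Mon, Tue}; Sync must come after Scope (at Mon or later) → {Tue}; Scope must come before Sync (at Tue or earlier) → {Mon}; Review must come before Sync (at Tue or earlier) → {Mon}; Review can't share with Scope (Mon) → nothing is left.
So 3 days is not enough.
4 works (last occupied day: Thu): for example Audit -> Wed; Sync -> Wed; Review -> Tue; Scope -> Mon; Draft -> Thu.

4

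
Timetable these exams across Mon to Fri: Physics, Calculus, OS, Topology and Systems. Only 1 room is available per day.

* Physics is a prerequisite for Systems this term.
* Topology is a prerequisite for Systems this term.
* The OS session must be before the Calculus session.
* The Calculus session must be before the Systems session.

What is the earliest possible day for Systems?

Fri

Precedence pushes Systems to at least Wed.
Systems at Fri is achievable: OS -> Mon, Topology -> Thu, Systems -> Fri, Calculus -> Tue, Physics -> Wed.
Nothing earlier works — the capacity limit rule out every day before Fri.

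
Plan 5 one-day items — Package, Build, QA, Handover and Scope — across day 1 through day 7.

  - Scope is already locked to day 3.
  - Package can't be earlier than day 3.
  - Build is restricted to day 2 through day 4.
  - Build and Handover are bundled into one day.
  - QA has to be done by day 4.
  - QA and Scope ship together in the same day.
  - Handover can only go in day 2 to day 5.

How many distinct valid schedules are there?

Splitting on Package: it can be day 3 (3), day 4 (3), day 5 (3), day 6 (3), day 7 (3). Listing each branch's schedules as (Build, QA, Handover, Scope) by day number:
Package=day 3: (2,3,2,3) (3,3,3,3) (4,3,4,3) — 3.
Package=day 4: (2,3,2,3) (3,3,3,3) (4,3,4,3) — 3.
Package=day 5: (2,3,2,3) (3,3,3,3) (4,3,4,3) — 3.
Package=day 6: (2,3,2,3) (3,3,3,3) (4,3,4,3) — 3.
Package=day 7: (2,3,2,3) (3,3,3,3) (4,3,4,3) — 3.
Summing: 3 + 3 + 3 + 3 + 3 = 15.

15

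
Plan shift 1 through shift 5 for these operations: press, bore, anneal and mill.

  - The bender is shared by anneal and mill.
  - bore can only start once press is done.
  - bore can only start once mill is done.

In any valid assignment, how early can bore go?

Precedence pushes bore to at least shift 2.
bore at shift 2 is achievable: anneal -> shift 2, mill -> shift 1, press -> shift 1, bore -> shift 2.

shift 2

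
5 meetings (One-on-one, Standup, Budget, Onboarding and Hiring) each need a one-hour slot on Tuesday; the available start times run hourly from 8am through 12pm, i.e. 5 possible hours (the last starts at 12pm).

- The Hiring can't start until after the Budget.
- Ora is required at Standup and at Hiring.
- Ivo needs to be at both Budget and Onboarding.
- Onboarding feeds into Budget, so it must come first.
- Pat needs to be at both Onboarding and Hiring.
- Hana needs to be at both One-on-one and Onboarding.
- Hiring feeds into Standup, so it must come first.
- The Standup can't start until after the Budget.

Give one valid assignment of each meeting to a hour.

Onboarding=8am; Standup=11am; One-on-one=9am; Hiring=10am; Budget=9am

Checking: Budget(9am) before Standup(11am); Onboarding(8am) before Budget(9am); Hiring(10am) before Standup(11am); Budget(9am) before Hiring(10am); One-on-one(9am) != Onboarding(8am); Budget(9am) != Onboarding(8am); Standup(11am) != Hiring(10am); Onboarding(8am) != Hiring(10am).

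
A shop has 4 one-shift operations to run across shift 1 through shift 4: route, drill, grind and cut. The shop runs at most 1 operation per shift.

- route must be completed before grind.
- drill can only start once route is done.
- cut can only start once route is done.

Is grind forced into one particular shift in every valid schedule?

grind can be shift 2 (e.g. cut -> shift 4, drill -> shift 3, route -> shift 1, grind -> shift 2) or shift 3 (e.g. cut in shift 4; route in shift 1; grind in shift 3; drill in shift 2).

No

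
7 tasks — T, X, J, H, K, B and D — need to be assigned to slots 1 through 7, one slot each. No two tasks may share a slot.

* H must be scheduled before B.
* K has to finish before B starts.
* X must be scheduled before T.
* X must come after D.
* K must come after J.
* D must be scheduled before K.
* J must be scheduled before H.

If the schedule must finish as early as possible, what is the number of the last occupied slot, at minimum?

slot 7

The precedence chain requires at least 3 distinct slots.
With at most 1 per slot and 7 tasks, at least 7 slots are needed.
7 works (last occupied slot: 7): for example K in 3, D in 2, B in 6, H in 5, X in 4, J in 1, T in 7.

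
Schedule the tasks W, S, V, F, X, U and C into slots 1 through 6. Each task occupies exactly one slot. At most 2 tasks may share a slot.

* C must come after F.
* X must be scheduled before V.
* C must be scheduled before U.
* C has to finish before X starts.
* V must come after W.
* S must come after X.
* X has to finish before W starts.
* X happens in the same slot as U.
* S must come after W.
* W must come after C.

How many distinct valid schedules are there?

8

Splitting on W: it can be 4 (4), 5 (4). Listing each branch's schedules as (S, V, F, X, U, C):
W=4: (5,5,1,3,3,2) (5,6,1,3,3,2) (6,5,1,3,3,2) (6,6,1,3,3,2) — 4.
W=5: (6,6,1,3,3,2) (6,6,1,4,4,2) (6,6,1,4,4,3) (6,6,2,4,4,3) — 4.
Summing: 4 + 4 = 8.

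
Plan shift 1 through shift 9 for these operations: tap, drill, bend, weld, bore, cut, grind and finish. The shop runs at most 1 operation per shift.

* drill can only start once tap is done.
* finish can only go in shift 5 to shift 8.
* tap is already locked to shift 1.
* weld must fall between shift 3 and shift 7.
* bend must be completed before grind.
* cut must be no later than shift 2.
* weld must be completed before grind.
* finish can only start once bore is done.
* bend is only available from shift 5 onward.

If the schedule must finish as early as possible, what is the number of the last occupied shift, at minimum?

The precedence chain requires at least 2 distinct shifts.
With at most 1 per shift and 8 operations, at least 8 shifts are needed.
Propagating the time windows through the other constraints, grind can't land before shift 6, so the schedule must run through at least shift 6.
8 works (last occupied shift: shift 8): for example bore=shift 4; tap=shift 1; grind=shift 7; bend=shift 5; weld=shift 3; finish=shift 6; cut=shift 2; drill=shift 8.

shift 8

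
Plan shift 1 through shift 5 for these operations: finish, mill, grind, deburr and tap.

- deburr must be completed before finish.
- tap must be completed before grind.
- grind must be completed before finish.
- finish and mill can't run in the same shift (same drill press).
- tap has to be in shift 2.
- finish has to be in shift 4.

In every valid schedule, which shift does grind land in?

tap is fixed at shift 2 and must come before grind, so grind is at least shift 3.
finish is fixed at shift 4 and must come after grind, so grind is at most shift 3.
So grind must be shift 3.

shift 3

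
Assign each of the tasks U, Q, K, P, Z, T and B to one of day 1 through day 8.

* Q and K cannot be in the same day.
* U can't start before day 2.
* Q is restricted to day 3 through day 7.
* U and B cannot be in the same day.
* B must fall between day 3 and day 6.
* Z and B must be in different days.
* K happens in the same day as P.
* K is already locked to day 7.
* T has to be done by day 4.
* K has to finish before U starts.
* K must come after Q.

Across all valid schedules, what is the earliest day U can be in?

U is available from day 2; precedence pushes U to at least day 8.
U at day 8 is achievable: T in day 1; P in day 7; K in day 7; Z in day 1; B in day 3; U in day 8; Q in day 3.

day 8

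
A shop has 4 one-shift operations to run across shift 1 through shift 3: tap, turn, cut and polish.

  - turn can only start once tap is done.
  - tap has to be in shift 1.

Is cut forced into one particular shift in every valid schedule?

cut can be shift 1 (e.g. polish=shift 1, cut=shift 1, tap=shift 1, turn=shift 2) or shift 2 (e.g. tap in shift 1; cut in shift 2; turn in shift 2; polish in shift 1).

No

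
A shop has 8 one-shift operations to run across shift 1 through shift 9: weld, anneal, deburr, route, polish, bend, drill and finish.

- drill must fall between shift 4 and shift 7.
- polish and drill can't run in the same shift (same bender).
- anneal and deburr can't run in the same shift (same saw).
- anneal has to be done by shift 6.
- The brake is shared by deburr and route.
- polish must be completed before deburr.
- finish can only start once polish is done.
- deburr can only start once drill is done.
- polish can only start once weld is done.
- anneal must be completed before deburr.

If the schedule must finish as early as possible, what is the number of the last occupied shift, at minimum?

5

The precedence chain requires at least 3 distinct shifts.
Propagating the time windows through the other constraints, deburr can't land before shift 5, so the schedule must run through at least shift 5.
5 works (last occupied shift: shift 5): for example weld=shift 1; drill=shift 4; bend=shift 1; finish=shift 3; anneal=shift 1; route=shift 1; polish=shift 2; deburr=shift 5.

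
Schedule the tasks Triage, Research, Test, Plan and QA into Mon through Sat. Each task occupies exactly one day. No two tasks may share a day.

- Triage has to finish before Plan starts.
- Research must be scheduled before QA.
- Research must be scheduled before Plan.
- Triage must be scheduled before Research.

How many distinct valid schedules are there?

Splitting on Triage: it can be Mon (40), Tue (16), Wed (4). Listing each branch's schedules as (Research, Test, Plan, QA):
Triage=Mon: (Tue,Wed,Thu,Fri) (Tue,Wed,Thu,Sat) (Tue,Wed,Fri,Thu) (Tue,Wed,Fri,Sat) (Tue,Wed,Sat,Thu) (Tue,Wed,Sat,Fri) (Tue,Thu,Wed,Fri) (Tue,Thu,Wed,Sat) (Tue,Thu,Fri,Wed) (Tue,Thu,Fri,Sat) (Tue,Thu,Sat,Wed) (Tue,Thu,Sat,Fri) (Tue,Fri,Wed,Thu) (Tue,Fri,Wed,Sat) (Tue,Fri,Thu,Wed) (Tue,Fri,Thu,Sat) (Tue,Fri,Sat,Wed) (Tue,Fri,Sat,Thu) (Tue,Sat,Wed,Thu) (Tue,Sat,Wed,Fri) (Tue,Sat,Thu,Wed) (Tue,Sat,Thu,Fri) (Tue,Sat,Fri,Wed) (Tue,Sat,Fri,Thu) (Wed,Tue,Thu,Fri) (Wed,Tue,Thu,Sat) (Wed,Tue,Fri,Thu) (Wed,Tue,Fri,Sat) (Wed,Tue,Sat,Thu) (Wed,Tue,Sat,Fri) (Wed,Thu,Fri,Sat) (Wed,Thu,Sat,Fri) (Wed,Fri,Thu,Sat) (Wed,Fri,Sat,Thu) (Wed,Sat,Thu,Fri) (Wed,Sat,Fri,Thu) (Thu,Tue,Fri,Sat) (Thu,Tue,Sat,Fri) (Thu,Wed,Fri,Sat) (Thu,Wed,Sat,Fri) — 40.
Triage=Tue: (Wed,Mon,Thu,Fri) (Wed,Mon,Thu,Sat) (Wed,Mon,Fri,Thu) (Wed,Mon,Fri,Sat) (Wed,Mon,Sat,Thu) (Wed,Mon,Sat,Fri) (Wed,Thu,Fri,Sat) (Wed,Thu,Sat,Fri) (Wed,Fri,Thu,Sat) (Wed,Fri,Sat,Thu) (Wed,Sat,Thu,Fri) (Wed,Sat,Fri,Thu) (Thu,Mon,Fri,Sat) (Thu,Mon,Sat,Fri) (Thu,Wed,Fri,Sat) (Thu,Wed,Sat,Fri) — 16.
Triage=Wed: (Thu,Mon,Fri,Sat) (Thu,Mon,Sat,Fri) (Thu,Tue,Fri,Sat) (Thu,Tue,Sat,Fri) — 4.
Summing: 40 + 16 + 4 = 60.

60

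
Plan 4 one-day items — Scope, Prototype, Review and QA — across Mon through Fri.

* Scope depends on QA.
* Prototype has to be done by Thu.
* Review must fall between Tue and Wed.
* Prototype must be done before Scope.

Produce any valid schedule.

Prototype in Mon, Review in Tue, Scope in Tue, QA in Mon

Checking: Prototype(Mon) before Scope(Tue); QA(Mon) before Scope(Tue); Prototype=Mon in [Mon,Thu]; Review=Tue in [Tue,Wed].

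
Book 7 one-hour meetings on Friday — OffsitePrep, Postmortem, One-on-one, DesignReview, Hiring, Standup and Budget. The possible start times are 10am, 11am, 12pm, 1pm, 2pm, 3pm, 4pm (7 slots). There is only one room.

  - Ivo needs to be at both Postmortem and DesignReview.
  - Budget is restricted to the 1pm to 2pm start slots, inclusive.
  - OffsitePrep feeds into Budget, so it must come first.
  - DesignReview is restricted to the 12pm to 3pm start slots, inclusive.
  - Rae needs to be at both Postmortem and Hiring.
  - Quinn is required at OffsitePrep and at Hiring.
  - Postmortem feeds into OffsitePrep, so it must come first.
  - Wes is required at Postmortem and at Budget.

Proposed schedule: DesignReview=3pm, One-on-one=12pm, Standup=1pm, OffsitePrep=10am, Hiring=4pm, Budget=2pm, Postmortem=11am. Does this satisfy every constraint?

No. Postmortem feeds into OffsitePrep, so it must come first is not satisfied.

There is only one room — holds.
Budget is restricted to the 1pm to 2pm start slots, inclusive — holds.
Postmortem feeds into OffsitePrep, so it must come first — violated.
Quinn is required at OffsitePrep and at Hiring — holds.
Ivo needs to be at both Postmortem and DesignReview — holds.
Rae needs to be at both Postmortem and Hiring — holds.
DesignReview is restricted to the 12pm to 3pm start slots, inclusive — holds.
Wes is required at Postmortem and at Budget — holds.
OffsitePrep feeds into Budget, so it must come first — holds.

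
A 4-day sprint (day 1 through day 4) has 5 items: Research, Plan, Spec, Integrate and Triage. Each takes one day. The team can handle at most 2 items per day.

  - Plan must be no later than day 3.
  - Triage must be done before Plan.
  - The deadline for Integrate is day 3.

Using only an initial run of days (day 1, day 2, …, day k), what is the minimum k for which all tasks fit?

The precedence chain requires at least 2 distinct days.
With at most 2 per day and 5 tasks, at least 3 days are needed.
3 works (last occupied day: day 3): for example Integrate=day 3, Spec=day 2, Triage=day 1, Plan=day 2, Research=day 1.

3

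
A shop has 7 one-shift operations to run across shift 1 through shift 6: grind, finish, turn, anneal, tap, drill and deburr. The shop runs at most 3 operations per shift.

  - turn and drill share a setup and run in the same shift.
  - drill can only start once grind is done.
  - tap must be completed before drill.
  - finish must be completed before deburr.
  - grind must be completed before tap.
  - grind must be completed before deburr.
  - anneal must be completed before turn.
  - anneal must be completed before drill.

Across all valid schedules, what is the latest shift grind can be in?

shift 4

Downstream work caps grind at shift 4.
grind at shift 4 is achievable: anneal -> shift 1, deburr -> shift 5, grind -> shift 4, tap -> shift 5, turn -> shift 6, drill -> shift 6, finish -> shift 1.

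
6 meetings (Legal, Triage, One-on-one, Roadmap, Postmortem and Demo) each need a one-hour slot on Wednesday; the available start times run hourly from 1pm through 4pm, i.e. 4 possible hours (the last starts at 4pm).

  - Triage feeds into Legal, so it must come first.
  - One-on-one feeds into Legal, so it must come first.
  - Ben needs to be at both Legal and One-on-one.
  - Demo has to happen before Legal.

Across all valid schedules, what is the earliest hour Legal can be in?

2pm

Precedence pushes Legal to at least 2pm.
Legal at 2pm is achievable: Postmortem -> 1pm, One-on-one -> 1pm, Demo -> 1pm, Triage -> 1pm, Roadmap -> 1pm, Legal -> 2pm.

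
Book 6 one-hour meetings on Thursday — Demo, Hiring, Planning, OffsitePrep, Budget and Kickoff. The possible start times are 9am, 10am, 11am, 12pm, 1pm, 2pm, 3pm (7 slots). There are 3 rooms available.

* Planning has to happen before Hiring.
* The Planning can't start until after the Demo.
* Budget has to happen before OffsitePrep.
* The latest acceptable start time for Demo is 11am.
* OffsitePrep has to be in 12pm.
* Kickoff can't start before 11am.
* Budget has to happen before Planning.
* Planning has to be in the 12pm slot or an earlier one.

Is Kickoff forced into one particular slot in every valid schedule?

No

Kickoff can be 11am (e.g. Demo -> 9am, Budget -> 9am, Kickoff -> 11am, Hiring -> 11am, Planning -> 10am, OffsitePrep -> 12pm) or 12pm (e.g. Kickoff in 12pm; Demo in 9am; Hiring in 11am; OffsitePrep in 12pm; Planning in 10am; Budget in 9am).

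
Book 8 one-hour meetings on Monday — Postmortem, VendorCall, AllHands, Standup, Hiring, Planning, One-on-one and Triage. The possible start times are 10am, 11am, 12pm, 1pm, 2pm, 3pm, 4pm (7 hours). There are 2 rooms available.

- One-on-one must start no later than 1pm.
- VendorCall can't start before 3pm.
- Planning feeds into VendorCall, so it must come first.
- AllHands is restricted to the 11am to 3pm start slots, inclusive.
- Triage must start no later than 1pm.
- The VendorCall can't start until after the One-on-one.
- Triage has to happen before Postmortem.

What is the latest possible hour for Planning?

3pm

Downstream work caps Planning at 3pm.
Planning at 3pm is achievable: Postmortem -> 11am; Hiring -> 12pm; AllHands -> 11am; One-on-one -> 10am; Triage -> 10am; VendorCall -> 4pm; Standup -> 12pm; Planning -> 3pm.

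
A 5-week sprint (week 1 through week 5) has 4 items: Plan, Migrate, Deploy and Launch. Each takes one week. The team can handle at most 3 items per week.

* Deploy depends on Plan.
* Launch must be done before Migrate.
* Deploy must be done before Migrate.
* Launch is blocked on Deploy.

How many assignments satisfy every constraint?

Splitting on Plan: it can be week 1 (4), week 2 (1). Listing each branch's schedules as (Migrate, Deploy, Launch) by week number:
Plan=week 1: (4,2,3) (5,2,3) (5,2,4) (5,3,4) — 4.
Plan=week 2: (5,3,4) — 1.
Summing: 4 + 1 = 5.

5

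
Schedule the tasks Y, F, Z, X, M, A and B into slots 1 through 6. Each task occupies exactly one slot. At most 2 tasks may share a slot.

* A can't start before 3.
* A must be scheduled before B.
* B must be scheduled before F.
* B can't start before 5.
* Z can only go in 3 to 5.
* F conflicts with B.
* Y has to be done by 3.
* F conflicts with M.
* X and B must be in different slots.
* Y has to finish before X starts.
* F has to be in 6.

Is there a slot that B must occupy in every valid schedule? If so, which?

5

B's window is 5–6.
F is fixed at 6, and B can't share a slot with F.
So B must be 5.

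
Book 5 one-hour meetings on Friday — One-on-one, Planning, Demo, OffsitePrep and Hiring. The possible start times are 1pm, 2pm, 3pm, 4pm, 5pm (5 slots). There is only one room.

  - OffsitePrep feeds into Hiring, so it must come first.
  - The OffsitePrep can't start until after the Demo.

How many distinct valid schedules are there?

Splitting on One-on-one: it can be 1pm (4), 2pm (4), 3pm (4), 4pm (4), 5pm (4). Listing each branch's schedules as (Planning, Demo, OffsitePrep, Hiring):
One-on-one=1pm: (2pm,3pm,4pm,5pm) (3pm,2pm,4pm,5pm) (4pm,2pm,3pm,5pm) (5pm,2pm,3pm,4pm) — 4.
One-on-one=2pm: (1pm,3pm,4pm,5pm) (3pm,1pm,4pm,5pm) (4pm,1pm,3pm,5pm) (5pm,1pm,3pm,4pm) — 4.
One-on-one=3pm: (1pm,2pm,4pm,5pm) (2pm,1pm,4pm,5pm) (4pm,1pm,2pm,5pm) (5pm,1pm,2pm,4pm) — 4.
One-on-one=4pm: (1pm,2pm,3pm,5pm) (2pm,1pm,3pm,5pm) (3pm,1pm,2pm,5pm) (5pm,1pm,2pm,3pm) — 4.
One-on-one=5pm: (1pm,2pm,3pm,4pm) (2pm,1pm,3pm,4pm) (3pm,1pm,2pm,4pm) (4pm,1pm,2pm,3pm) — 4.
Summing: 4 + 4 + 4 + 4 + 4 = 20.

20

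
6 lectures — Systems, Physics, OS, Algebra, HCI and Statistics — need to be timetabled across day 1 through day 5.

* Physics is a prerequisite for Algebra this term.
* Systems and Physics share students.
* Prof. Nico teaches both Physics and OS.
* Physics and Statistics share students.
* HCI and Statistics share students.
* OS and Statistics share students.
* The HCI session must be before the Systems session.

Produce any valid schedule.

Systems -> day 2; OS -> day 2; HCI -> day 1; Physics -> day 1; Algebra -> day 2; Statistics -> day 3

Checking: HCI(day 1) before Systems(day 2); Physics(day 1) before Algebra(day 2); Physics(day 1) != OS(day 2); Physics(day 1) != Statistics(day 3); HCI(day 1) != Statistics(day 3); OS(day 2) != Statistics(day 3); Systems(day 2) != Physics(day 1).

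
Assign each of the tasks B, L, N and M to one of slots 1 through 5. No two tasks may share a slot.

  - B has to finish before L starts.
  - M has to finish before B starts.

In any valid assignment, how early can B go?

Precedence pushes B to at least 2; downstream work caps B at 4.
B at 2 is achievable: B -> 2; M -> 1; N -> 4; L -> 3.

2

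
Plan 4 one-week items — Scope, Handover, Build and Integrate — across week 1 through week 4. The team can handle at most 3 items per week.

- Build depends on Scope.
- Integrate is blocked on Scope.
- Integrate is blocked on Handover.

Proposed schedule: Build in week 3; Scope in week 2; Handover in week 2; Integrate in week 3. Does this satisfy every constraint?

Integrate is blocked on Scope — holds.
Build depends on Scope — holds.
The team can handle at most 3 items per week — holds.
Integrate is blocked on Handover — holds.

Valid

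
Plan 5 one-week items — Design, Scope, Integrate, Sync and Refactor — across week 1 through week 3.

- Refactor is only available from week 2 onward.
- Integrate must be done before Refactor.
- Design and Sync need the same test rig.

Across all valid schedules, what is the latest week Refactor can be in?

week 3

Refactor is available from week 2.
Refactor at week 3 is achievable: Scope=week 1, Integrate=week 1, Refactor=week 3, Sync=week 2, Design=week 1.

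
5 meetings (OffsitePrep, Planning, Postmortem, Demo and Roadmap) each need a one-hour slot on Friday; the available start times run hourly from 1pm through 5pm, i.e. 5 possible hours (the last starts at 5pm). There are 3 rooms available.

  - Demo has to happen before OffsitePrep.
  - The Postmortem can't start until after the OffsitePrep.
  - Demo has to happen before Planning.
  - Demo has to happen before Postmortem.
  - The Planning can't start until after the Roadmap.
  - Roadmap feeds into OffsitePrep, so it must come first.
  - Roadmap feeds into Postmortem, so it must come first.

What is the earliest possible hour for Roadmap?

1pm

Downstream work caps Roadmap at 3pm.
Roadmap at 1pm is achievable: Postmortem in 3pm; Planning in 2pm; OffsitePrep in 2pm; Roadmap in 1pm; Demo in 1pm.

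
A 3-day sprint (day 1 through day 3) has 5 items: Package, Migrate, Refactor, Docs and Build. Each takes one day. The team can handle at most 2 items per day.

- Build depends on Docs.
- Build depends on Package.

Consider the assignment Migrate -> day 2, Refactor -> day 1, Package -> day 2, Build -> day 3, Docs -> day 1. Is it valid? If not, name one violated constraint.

Yes, all constraints hold

Build depends on Package — holds.
Build depends on Docs — holds.
The team can handle at most 2 items per day — holds.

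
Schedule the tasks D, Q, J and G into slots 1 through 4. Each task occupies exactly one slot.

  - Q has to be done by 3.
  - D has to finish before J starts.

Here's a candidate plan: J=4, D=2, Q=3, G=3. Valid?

Yes

Q has to be done by 3 — holds.
D has to finish before J starts — holds.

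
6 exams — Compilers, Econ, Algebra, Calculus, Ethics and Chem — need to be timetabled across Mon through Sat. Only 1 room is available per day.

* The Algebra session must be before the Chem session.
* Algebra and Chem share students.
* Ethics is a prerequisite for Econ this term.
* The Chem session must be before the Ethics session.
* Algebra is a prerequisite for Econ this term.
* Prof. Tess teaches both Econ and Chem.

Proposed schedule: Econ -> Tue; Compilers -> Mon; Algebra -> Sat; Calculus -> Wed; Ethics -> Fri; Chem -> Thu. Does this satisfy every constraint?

No. Algebra is a prerequisite for Econ this term is not satisfied.

Algebra is a prerequisite for Econ this term — violated.
Ethics is a prerequisite for Econ this term — violated.
Algebra and Chem share students — holds.
The Chem session must be before the Ethics session — holds.
The Algebra session must be before the Chem session — violated.
Only 1 room is available per day — holds.
Prof. Tess teaches both Econ and Chem — holds.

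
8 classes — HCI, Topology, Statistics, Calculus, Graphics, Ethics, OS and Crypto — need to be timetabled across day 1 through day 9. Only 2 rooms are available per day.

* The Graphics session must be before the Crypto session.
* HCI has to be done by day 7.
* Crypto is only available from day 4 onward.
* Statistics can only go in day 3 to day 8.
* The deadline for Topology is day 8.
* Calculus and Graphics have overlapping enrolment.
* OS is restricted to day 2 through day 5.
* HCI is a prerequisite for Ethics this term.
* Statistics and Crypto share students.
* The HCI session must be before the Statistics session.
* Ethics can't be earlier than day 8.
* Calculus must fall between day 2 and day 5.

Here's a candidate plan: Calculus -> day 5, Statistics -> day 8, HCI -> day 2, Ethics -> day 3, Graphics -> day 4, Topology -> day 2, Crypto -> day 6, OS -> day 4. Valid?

The HCI session must be before the Statistics session — holds.
HCI is a prerequisite for Ethics this term — holds.
Statistics can only go in day 3 to day 8 — holds.
Crypto is only available from day 4 onward — holds.
The Graphics session must be before the Crypto session — holds.
The deadline for Topology is day 8 — holds.
OS is restricted to day 2 through day 5 — holds.
Calculus and Graphics have overlapping enrolment — holds.
Calculus must fall between day 2 and day 5 — holds.
Statistics and Crypto share students — holds.
Only 2 rooms are available per day — holds.
Ethics can't be earlier than day 8 — violated.
HCI has to be done by day 7 — holds.

No. Ethics can't be earlier than day 8 is not satisfied.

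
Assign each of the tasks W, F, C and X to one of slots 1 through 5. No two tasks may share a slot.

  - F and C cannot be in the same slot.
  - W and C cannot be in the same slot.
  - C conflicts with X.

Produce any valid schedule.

W in 1; X in 4; F in 2; C in 3

Checking: F(2) != C(3); C(3) != X(4); W(1) != C(3); max 1 per slot (cap 1).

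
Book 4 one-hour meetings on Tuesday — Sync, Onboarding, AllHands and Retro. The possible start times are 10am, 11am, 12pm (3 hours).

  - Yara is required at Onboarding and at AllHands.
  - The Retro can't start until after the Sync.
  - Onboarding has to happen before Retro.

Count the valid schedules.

10

Splitting on Sync: it can be 10am (6), 11am (4). Listing each branch's schedules as (Onboarding, AllHands, Retro):
Sync=10am: (10am,11am,11am) (10am,11am,12pm) (10am,12pm,11am) (10am,12pm,12pm) (11am,10am,12pm) (11am,12pm,12pm) — 6.
Sync=11am: (10am,11am,12pm) (10am,12pm,12pm) (11am,10am,12pm) (11am,12pm,12pm) — 4.
Summing: 6 + 4 = 10.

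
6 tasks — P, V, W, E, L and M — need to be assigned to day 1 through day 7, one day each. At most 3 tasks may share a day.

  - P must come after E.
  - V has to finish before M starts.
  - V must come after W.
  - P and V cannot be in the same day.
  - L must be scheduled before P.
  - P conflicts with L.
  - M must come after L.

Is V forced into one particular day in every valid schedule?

V can be day 2 (e.g. P -> day 3, L -> day 1, W -> day 1, V -> day 2, M -> day 3, E -> day 1) or day 3 (e.g. L -> day 1; V -> day 3; M -> day 4; E -> day 1; P -> day 2; W -> day 1).

No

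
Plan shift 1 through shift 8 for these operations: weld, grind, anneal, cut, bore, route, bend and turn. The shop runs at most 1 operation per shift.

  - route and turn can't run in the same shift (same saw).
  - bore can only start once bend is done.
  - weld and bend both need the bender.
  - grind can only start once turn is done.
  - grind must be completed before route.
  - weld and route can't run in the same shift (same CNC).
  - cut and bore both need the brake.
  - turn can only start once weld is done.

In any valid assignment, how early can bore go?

Precedence pushes bore to at least shift 2.
bore at shift 2 is achievable: cut=shift 8, route=shift 6, grind=shift 5, bore=shift 2, bend=shift 1, anneal=shift 7, weld=shift 3, turn=shift 4.

shift 2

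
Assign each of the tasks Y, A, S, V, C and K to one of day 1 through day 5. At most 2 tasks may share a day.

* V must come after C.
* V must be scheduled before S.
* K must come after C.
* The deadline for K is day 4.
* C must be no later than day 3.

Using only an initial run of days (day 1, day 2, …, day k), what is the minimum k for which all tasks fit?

The precedence chain requires at least 3 distinct days.
With at most 2 per day and 6 tasks, at least 3 days are needed.
3 works (last occupied day: day 3): for example K=day 2; S=day 3; A=day 3; C=day 1; V=day 2; Y=day 1.

3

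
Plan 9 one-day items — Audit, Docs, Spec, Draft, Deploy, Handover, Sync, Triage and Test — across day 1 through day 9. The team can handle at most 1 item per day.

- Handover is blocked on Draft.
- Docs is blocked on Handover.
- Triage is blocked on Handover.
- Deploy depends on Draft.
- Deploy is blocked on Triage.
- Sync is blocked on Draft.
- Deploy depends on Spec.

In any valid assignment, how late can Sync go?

day 9

Precedence pushes Sync to at least day 2.
Sync at day 9 is achievable: Draft=day 1; Audit=day 7; Test=day 8; Handover=day 2; Docs=day 6; Sync=day 9; Deploy=day 5; Spec=day 4; Triage=day 3.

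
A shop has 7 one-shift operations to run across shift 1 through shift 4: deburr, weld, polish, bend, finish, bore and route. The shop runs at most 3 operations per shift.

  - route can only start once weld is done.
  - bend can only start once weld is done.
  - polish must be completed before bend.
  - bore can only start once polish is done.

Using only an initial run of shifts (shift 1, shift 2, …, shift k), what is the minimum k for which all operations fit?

3

The precedence chain requires at least 2 distinct shifts.
With at most 3 per shift and 7 operations, at least 3 shifts are needed.
3 works (last occupied shift: shift 3): for example bore -> shift 2; deburr -> shift 1; weld -> shift 1; bend -> shift 2; route -> shift 2; polish -> shift 1; finish -> shift 3.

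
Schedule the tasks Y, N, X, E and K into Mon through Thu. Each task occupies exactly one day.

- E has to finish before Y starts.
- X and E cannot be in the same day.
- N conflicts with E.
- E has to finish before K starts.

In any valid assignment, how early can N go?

N at Mon is achievable: E -> Tue, Y -> Wed, X -> Mon, K -> Wed, N -> Mon.

Mon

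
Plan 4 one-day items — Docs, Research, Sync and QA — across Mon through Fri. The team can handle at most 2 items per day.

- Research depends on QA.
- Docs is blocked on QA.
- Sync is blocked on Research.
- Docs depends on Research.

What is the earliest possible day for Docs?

Precedence pushes Docs to at least Wed.
Docs at Wed is achievable: Research in Tue; Docs in Wed; QA in Mon; Sync in Wed.

Wed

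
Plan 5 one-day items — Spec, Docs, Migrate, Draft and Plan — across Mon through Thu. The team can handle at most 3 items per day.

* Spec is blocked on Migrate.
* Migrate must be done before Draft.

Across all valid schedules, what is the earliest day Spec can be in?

Tue

Precedence pushes Spec to at least Tue.
Spec at Tue is achievable: Draft -> Tue; Plan -> Mon; Spec -> Tue; Docs -> Mon; Migrate -> Mon.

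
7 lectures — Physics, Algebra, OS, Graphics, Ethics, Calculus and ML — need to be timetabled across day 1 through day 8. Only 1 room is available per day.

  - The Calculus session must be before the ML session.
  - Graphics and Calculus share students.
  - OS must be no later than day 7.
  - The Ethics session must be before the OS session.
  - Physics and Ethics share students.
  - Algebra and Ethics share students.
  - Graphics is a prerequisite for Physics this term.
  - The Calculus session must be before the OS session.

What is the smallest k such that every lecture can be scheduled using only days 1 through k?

7 days

The precedence chain requires at least 2 distinct days.
With at most 1 per day and 7 lectures, at least 7 days are needed.
7 works (last occupied day: day 7): for example Calculus -> day 1, Algebra -> day 7, Ethics -> day 2, Physics -> day 5, OS -> day 3, ML -> day 6, Graphics -> day 4.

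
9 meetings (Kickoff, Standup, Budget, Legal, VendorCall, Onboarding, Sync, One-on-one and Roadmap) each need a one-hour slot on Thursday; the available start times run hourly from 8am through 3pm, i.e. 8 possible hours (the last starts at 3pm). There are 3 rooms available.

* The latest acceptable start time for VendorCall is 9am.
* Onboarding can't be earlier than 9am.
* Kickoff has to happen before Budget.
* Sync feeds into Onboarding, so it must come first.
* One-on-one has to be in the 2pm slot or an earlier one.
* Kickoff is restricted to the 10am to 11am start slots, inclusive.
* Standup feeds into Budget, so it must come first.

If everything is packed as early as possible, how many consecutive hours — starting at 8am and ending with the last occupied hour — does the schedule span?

4

The precedence chain requires at least 2 distinct hours.
With at most 3 per hour and 9 meetings, at least 3 hours are needed.
Propagating the time windows through the other constraints, Budget can't land before 11am — that is hour 4 counting from 8am — so the schedule must run through at least 4 hours.
4 works (last occupied hour: 11am): for example One-on-one -> 9am; Onboarding -> 9am; Sync -> 8am; Roadmap -> 10am; Kickoff -> 10am; Budget -> 11am; Legal -> 9am; VendorCall -> 8am; Standup -> 8am.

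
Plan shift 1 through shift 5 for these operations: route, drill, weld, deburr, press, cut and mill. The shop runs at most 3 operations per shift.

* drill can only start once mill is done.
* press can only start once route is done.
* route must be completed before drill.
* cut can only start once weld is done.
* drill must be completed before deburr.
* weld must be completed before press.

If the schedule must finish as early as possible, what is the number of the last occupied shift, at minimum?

shift 3

The precedence chain requires at least 3 distinct shifts.
With at most 3 per shift and 7 operations, at least 3 shifts are needed.
3 works (last occupied shift: shift 3): for example mill -> shift 1; cut -> shift 2; route -> shift 1; drill -> shift 2; weld -> shift 1; deburr -> shift 3; press -> shift 2.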